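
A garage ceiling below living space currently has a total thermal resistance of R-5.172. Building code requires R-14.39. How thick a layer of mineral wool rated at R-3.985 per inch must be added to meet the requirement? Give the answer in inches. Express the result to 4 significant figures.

ΔR = 14.39 − 5.172 = 9.218 ft²·°F·h/BTU
L = ΔR / (R/in) = 9.218/3.985 = 2.3132 in

2.313 in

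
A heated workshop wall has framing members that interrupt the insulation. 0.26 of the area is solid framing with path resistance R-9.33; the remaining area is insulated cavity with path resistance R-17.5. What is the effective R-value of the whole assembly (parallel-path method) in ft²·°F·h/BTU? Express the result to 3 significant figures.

14.3 ft²·°F·h/BTU

U_eff = 0.74/17.5 + 0.26/9.33 = 0.04229 + 0.02787 = 0.07015
R_eff = 1/U_eff = 14.25 ft²·°F·h/BTU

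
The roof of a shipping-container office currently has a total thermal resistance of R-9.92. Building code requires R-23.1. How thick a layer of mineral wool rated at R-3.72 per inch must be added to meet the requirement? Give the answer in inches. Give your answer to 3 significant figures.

ΔR = 23.1 − 9.92 = 13.18 ft²·°F·h/BTU
L = ΔR / (R/in) = 13.18/3.72 = 3.543 in

3.54 in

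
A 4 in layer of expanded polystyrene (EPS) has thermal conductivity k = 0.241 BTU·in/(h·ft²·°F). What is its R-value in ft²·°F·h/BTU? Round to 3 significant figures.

16.6 ft²·°F·h/BTU

R = L/k = 4/0.241 = 16.6 ft²·°F·h/BTU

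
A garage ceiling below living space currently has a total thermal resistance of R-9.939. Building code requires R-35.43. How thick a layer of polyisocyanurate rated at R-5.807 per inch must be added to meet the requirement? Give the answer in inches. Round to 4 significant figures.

ΔR = 35.43 − 9.939 = 25.491 ft²·°F·h/BTU
L = ΔR / (R/in) = 25.491/5.807 = 4.3897 in

4.390 in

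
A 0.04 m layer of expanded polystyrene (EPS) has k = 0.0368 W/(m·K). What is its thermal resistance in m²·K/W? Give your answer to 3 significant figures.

R = L/k = 0.04/0.0368 = 1.087 m²·K/W

1.09 m²·K/W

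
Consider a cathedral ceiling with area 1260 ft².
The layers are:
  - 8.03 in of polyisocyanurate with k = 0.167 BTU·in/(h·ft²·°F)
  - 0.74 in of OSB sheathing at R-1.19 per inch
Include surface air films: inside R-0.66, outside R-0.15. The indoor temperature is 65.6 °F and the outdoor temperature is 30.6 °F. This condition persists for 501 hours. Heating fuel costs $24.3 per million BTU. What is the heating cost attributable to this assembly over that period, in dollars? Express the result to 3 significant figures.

8.03/0.167 = 48.08
0.74 × 1.19 = 0.8806
R_total = 0.66 + 48.08 + 0.8806 + 0.15 = 49.77 ft²·°F·h/BTU
Q = 1260 × (65.6 − 30.6) / 49.77 = 886 BTU/h
E = 886 × 501 = 443900 BTU
Cost = 443900/10⁶ × 24.3 = $10.79

10.8 dollars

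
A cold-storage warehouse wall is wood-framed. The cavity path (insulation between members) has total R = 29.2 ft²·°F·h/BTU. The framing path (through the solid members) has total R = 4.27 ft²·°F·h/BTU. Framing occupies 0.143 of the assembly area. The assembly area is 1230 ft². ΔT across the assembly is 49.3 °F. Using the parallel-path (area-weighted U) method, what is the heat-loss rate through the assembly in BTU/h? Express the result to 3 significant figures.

U_eff = 0.857/29.2 + 0.143/4.27 = 0.02935 + 0.03349 = 0.06284
R_eff = 1/U_eff = 15.91 ft²·°F·h/BTU
Q = 1230 × 49.3 / 15.91 = 3810 BTU/h

3810 BTU/h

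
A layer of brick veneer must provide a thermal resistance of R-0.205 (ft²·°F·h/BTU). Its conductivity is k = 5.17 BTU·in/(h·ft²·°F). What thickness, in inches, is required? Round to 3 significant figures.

L = R × k = 0.205 × 5.17 = 1.06 in

1.06 in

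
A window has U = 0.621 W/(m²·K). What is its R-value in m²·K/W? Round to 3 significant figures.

R = 1/U = 1/0.621 = 1.61

1.61 m²·K/W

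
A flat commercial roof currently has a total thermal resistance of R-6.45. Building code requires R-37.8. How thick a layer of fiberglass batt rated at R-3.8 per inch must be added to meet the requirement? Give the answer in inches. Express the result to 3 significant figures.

ΔR = 37.8 − 6.45 = 31.35 ft²·°F·h/BTU
L = ΔR / (R/in) = 31.35/3.8 = 8.25 in

8.25 in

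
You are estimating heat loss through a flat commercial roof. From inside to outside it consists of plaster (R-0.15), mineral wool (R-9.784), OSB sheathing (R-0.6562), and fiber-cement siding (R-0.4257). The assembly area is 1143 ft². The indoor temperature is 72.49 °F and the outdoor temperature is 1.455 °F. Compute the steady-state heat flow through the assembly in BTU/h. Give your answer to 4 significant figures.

R_total = 0.15 + 9.784 + 0.6562 + 0.4257 = 11.016 ft²·°F·h/BTU
Q = A·ΔT/R = 1143 × (72.49 − 1.455) / 11.016 = 7370.5 BTU/h

7371 BTU/h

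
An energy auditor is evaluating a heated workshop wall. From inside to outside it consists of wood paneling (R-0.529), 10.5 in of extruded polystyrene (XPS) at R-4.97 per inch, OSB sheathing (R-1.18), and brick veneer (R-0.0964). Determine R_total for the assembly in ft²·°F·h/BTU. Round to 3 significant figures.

10.5 × 4.97 = 52.18
R_total = 0.529 + 52.18 + 1.18 + 0.0964 = 53.99 ft²·°F·h/BTU

54.0 ft²·°F·h/BTU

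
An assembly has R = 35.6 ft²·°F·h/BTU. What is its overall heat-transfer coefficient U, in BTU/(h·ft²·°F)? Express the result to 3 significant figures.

0.0281 BTU/(h·ft²·°F)

U = 1/R = 1/35.6 = 0.02809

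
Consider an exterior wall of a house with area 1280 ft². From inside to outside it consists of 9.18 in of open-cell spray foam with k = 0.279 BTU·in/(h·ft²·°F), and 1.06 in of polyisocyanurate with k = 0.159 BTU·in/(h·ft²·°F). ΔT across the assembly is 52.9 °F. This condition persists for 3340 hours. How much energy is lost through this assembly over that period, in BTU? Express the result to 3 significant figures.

9.18/0.279 = 32.9
1.06/0.159 = 6.667
R_total = 32.9 + 6.667 = 39.57 ft²·°F·h/BTU
Q = 1280 × 52.9 / 39.57 = 1711 BTU/h
E = 1711 × 3340 = 5715000 BTU

5720000 BTU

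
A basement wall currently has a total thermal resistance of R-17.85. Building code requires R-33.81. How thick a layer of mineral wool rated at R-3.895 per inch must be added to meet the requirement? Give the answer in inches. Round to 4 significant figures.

ΔR = 33.81 − 17.85 = 15.96 ft²·°F·h/BTU
L = ΔR / (R/in) = 15.96/3.895 = 4.0976 in

4.098 in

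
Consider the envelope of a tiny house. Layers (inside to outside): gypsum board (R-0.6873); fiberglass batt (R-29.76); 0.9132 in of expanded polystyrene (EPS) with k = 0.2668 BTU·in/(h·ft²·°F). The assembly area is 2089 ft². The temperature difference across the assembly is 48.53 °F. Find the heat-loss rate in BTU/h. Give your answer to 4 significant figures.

2993 BTU/h

0.9132/0.2668 = 3.4228
R_total = 0.6873 + 29.76 + 3.4228 = 33.87 ft²·°F·h/BTU
Q = A·ΔT/R = 2089 × 48.53 / 33.87 = 2993.2 BTU/h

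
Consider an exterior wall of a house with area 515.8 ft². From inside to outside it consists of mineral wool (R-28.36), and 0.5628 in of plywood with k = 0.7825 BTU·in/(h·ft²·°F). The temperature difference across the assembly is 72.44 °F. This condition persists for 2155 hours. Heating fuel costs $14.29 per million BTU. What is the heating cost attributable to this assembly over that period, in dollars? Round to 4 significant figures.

39.57 dollars

0.5628/0.7825 = 0.71923
R_total = 28.36 + 0.71923 = 29.079 ft²·°F·h/BTU
Q = 515.8 × 72.44 / 29.079 = 1284.9 BTU/h
E = 1284.9 × 2155 = 2769000 BTU
Cost = 2769000/10⁶ × 14.29 = $39.569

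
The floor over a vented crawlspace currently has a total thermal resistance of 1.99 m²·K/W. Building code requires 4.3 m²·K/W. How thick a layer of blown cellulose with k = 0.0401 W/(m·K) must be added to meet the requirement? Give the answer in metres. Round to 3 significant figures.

ΔR = 4.3 − 1.99 = 2.31 m²·K/W
L = ΔR × k = 2.31 × 0.0401 = 0.09263 m

0.0926 m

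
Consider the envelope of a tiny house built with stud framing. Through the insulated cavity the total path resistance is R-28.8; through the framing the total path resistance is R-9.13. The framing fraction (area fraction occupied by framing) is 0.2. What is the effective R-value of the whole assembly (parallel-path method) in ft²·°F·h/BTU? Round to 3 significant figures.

U_eff = 0.8/28.8 + 0.2/9.13 = 0.02778 + 0.02191 = 0.04968
R_eff = 1/U_eff = 20.13 ft²·°F·h/BTU

20.1 ft²·°F·h/BTU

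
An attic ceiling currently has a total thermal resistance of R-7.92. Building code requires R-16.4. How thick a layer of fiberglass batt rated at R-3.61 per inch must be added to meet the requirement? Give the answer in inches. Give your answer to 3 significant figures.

2.35 in

ΔR = 16.4 − 7.92 = 8.48 ft²·°F·h/BTU
L = ΔR / (R/in) = 8.48/3.61 = 2.349 in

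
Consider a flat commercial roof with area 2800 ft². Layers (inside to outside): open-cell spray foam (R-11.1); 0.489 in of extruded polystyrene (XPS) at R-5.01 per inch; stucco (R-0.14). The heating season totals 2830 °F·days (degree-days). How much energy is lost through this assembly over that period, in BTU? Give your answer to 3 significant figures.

0.489 × 5.01 = 2.45
R_total = 11.1 + 2.45 + 0.14 = 13.69 ft²·°F·h/BTU
E = A × HDD × 24 / R = 2800 × 2830 × 24 / 13.69 = 13890000 BTU

13900000 BTU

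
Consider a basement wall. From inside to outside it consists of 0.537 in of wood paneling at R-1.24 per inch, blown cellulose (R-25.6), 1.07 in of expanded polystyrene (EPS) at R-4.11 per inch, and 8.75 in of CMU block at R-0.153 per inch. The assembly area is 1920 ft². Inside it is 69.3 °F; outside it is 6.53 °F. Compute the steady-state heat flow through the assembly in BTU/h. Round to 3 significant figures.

0.537 × 1.24 = 0.6659
1.07 × 4.11 = 4.398
8.75 × 0.153 = 1.339
R_total = 0.6659 + 25.6 + 4.398 + 1.339 = 32 ft²·°F·h/BTU
Q = A·ΔT/R = 1920 × (69.3 − 6.53) / 32 = 3766 BTU/h

3770 BTU/h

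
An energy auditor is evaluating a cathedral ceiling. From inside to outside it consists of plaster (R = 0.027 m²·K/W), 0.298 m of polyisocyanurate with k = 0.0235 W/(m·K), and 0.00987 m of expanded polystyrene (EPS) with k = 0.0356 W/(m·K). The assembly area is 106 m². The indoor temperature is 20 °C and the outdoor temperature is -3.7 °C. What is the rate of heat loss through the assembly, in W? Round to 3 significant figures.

193 W

0.298/0.0235 = 12.68
0.00987/0.0356 = 0.2772
R_total = 0.027 + 12.68 + 0.2772 = 12.99 m²·K/W
Q = A·ΔT/R = 106 × (20 − (-3.7)) / 12.99 = 193.5 W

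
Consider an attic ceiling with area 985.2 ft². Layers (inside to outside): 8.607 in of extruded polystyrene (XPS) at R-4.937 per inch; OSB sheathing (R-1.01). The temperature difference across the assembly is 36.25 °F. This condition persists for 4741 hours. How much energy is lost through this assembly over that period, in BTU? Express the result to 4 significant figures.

8.607 × 4.937 = 42.493
R_total = 42.493 + 1.01 = 43.503 ft²·°F·h/BTU
Q = 985.2 × 36.25 / 43.503 = 820.95 BTU/h
E = 820.95 × 4741 = 3892100 BTU

3892000 BTU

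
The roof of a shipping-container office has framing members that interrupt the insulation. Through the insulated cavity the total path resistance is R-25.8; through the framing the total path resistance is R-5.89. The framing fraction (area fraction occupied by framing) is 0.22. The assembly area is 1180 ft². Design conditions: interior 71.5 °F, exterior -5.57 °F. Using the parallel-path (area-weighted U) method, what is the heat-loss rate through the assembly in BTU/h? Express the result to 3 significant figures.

U_eff = 0.78/25.8 + 0.22/5.89 = 0.03023 + 0.03735 = 0.06758
R_eff = 1/U_eff = 14.8 ft²·°F·h/BTU
Q = 1180 × (71.5 − (-5.57)) / 14.8 = 6146 BTU/h

6150 BTU/h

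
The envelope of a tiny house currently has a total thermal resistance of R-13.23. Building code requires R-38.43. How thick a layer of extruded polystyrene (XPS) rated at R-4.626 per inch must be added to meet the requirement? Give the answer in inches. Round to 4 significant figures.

5.447 in

ΔR = 38.43 − 13.23 = 25.2 ft²·°F·h/BTU
L = ΔR / (R/in) = 25.2/4.626 = 5.4475 in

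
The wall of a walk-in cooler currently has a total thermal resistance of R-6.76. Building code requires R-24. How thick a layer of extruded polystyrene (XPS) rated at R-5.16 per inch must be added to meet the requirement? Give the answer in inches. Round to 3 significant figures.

3.34 in

ΔR = 24 − 6.76 = 17.24 ft²·°F·h/BTU
L = ΔR / (R/in) = 17.24/5.16 = 3.341 in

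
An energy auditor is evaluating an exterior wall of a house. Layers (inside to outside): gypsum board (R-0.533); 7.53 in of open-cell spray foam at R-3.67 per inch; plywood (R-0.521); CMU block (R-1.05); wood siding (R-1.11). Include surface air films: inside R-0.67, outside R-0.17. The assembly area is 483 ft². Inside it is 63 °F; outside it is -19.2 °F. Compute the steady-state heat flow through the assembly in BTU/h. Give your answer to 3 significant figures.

1250 BTU/h

7.53 × 3.67 = 27.64
R_total = 0.67 + 0.533 + 27.64 + 0.521 + 1.05 + 1.11 + 0.17 = 31.69 ft²·°F·h/BTU
Q = A·ΔT/R = 483 × (63 − (-19.2)) / 31.69 = 1253 BTU/h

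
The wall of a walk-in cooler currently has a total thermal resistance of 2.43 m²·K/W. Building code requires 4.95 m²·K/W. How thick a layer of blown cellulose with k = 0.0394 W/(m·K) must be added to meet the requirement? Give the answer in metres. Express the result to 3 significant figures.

ΔR = 4.95 − 2.43 = 2.52 m²·K/W
L = ΔR × k = 2.52 × 0.0394 = 0.09929 m

0.0993 m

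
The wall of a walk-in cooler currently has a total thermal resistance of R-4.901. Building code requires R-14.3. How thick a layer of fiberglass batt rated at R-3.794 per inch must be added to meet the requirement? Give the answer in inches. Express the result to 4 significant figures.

ΔR = 14.3 − 4.901 = 9.399 ft²·°F·h/BTU
L = ΔR / (R/in) = 9.399/3.794 = 2.4773 in

2.477 in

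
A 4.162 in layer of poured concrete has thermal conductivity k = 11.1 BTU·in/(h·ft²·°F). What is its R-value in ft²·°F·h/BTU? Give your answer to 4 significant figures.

0.3750 ft²·°F·h/BTU

R = L/k = 4.162/11.1 = 0.37495 ft²·°F·h/BTU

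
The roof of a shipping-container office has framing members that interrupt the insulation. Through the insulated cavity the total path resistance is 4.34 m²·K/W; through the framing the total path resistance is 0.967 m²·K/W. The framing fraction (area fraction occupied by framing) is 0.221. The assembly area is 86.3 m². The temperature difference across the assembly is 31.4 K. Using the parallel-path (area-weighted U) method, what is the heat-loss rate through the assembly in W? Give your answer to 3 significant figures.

U_eff = 0.779/4.34 + 0.221/0.967 = 0.1795 + 0.2285 = 0.408
R_eff = 1/U_eff = 2.451 m²·K/W
Q = 86.3 × 31.4 / 2.451 = 1106 W

1110 W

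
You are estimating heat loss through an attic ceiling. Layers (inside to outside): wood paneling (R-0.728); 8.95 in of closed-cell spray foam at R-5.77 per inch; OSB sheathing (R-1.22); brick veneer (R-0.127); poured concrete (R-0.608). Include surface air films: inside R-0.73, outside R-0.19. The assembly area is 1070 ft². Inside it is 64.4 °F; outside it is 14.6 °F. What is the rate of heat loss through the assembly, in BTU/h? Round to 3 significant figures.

8.95 × 5.77 = 51.64
R_total = 0.73 + 0.728 + 51.64 + 1.22 + 0.127 + 0.608 + 0.19 = 55.24 ft²·°F·h/BTU
Q = A·ΔT/R = 1070 × (64.4 − 14.6) / 55.24 = 964.5 BTU/h

965 BTU/h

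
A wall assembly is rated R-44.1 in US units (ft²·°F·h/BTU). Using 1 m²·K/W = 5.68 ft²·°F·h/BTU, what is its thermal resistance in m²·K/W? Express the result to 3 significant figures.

7.76 m²·K/W

R_SI = 44.1/5.68 = 7.764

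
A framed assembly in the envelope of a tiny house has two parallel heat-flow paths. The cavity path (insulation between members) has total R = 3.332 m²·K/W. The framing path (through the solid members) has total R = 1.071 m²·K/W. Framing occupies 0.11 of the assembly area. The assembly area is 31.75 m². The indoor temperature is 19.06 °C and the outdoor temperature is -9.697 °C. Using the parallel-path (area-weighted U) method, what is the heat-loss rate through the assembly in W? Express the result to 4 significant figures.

U_eff = 0.89/3.332 + 0.11/1.071 = 0.26711 + 0.10271 = 0.36981
R_eff = 1/U_eff = 2.7041 m²·K/W
Q = 31.75 × (19.06 − (-9.697)) / 2.7041 = 337.65 W

337.7 W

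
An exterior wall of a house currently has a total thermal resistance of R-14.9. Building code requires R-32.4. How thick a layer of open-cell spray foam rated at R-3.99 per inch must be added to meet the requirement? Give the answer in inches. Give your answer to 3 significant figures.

ΔR = 32.4 − 14.9 = 17.5 ft²·°F·h/BTU
L = ΔR / (R/in) = 17.5/3.99 = 4.386 in

4.39 in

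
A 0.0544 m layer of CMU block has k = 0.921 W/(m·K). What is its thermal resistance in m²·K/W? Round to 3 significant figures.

R = L/k = 0.0544/0.921 = 0.05907 m²·K/W

0.0591 m²·K/W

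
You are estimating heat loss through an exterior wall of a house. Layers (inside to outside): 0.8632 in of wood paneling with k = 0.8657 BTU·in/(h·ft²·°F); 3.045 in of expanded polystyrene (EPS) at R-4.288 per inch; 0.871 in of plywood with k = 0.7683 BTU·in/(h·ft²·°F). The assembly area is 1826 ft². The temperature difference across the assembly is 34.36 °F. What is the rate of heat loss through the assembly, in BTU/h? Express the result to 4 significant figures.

4131 BTU/h

0.8632/0.8657 = 0.99711
3.045 × 4.288 = 13.057
0.871/0.7683 = 1.1337
R_total = 0.99711 + 13.057 + 1.1337 = 15.188 ft²·°F·h/BTU
Q = A·ΔT/R = 1826 × 34.36 / 15.188 = 4131.1 BTU/h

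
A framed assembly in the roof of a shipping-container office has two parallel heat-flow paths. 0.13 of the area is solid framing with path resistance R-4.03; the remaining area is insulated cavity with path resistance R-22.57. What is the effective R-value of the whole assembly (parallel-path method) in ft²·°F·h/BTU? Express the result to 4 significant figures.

U_eff = 0.87/22.57 + 0.13/4.03 = 0.038547 + 0.032258 = 0.070805
R_eff = 1/U_eff = 14.123 ft²·°F·h/BTU

14.12 ft²·°F·h/BTU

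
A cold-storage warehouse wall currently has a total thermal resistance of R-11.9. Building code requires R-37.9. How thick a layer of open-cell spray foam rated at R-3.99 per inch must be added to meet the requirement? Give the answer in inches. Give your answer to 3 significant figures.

6.52 in

ΔR = 37.9 − 11.9 = 26 ft²·°F·h/BTU
L = ΔR / (R/in) = 26/3.99 = 6.516 in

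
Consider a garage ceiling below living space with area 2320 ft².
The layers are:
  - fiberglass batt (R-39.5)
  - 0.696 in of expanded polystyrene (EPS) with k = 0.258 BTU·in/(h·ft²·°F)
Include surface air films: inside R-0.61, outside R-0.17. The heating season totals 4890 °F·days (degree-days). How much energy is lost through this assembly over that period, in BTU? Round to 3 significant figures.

0.696/0.258 = 2.698
R_total = 0.61 + 39.5 + 2.698 + 0.17 = 42.98 ft²·°F·h/BTU
E = A × HDD × 24 / R = 2320 × 4890 × 24 / 42.98 = 6335000 BTU

6340000 BTU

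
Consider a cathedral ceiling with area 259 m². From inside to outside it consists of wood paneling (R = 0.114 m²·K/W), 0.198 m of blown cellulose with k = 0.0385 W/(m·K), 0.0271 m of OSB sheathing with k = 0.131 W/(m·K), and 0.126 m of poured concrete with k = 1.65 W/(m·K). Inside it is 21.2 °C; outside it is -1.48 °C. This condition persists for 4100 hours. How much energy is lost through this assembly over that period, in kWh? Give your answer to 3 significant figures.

0.198/0.0385 = 5.143
0.0271/0.131 = 0.2069
0.126/1.65 = 0.07636
R_total = 0.114 + 5.143 + 0.2069 + 0.07636 = 5.54 m²·K/W
Q = 259 × (21.2 − (-1.48)) / 5.54 = 1060 W
E = 1060 W × 4100 h / 1000 = 4347 kWh

4350 kWh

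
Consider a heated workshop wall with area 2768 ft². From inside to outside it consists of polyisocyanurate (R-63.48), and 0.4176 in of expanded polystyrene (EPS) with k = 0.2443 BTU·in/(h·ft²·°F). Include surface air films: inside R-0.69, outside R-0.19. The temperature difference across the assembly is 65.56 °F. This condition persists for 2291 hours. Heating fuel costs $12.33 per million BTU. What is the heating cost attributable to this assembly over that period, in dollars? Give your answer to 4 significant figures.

0.4176/0.2443 = 1.7094
R_total = 0.69 + 63.48 + 1.7094 + 0.19 = 66.069 ft²·°F·h/BTU
Q = 2768 × 65.56 / 66.069 = 2746.7 BTU/h
E = 2746.7 × 2291 = 6292600 BTU
Cost = 6292600/10⁶ × 12.33 = $77.588

77.59 dollars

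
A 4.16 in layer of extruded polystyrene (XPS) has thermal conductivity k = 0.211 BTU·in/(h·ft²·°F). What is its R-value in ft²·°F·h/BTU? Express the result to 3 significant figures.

19.7 ft²·°F·h/BTU

R = L/k = 4.16/0.211 = 19.72 ft²·°F·h/BTU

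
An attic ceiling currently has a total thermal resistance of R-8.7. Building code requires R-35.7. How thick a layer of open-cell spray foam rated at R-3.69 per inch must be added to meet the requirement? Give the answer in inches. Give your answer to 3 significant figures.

ΔR = 35.7 − 8.7 = 27 ft²·°F·h/BTU
L = ΔR / (R/in) = 27/3.69 = 7.317 in

7.32 in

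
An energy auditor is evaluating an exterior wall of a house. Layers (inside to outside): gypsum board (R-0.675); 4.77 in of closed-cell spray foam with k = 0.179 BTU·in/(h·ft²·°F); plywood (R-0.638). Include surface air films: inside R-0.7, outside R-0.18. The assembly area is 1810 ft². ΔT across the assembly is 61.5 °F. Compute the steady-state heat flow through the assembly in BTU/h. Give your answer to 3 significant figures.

3860 BTU/h

4.77/0.179 = 26.65
R_total = 0.7 + 0.675 + 26.65 + 0.638 + 0.18 = 28.84 ft²·°F·h/BTU
Q = A·ΔT/R = 1810 × 61.5 / 28.84 = 3860 BTU/h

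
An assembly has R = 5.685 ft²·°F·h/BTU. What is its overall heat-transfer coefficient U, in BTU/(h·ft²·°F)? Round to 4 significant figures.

0.1759 BTU/(h·ft²·°F)

U = 1/R = 1/5.685 = 0.1759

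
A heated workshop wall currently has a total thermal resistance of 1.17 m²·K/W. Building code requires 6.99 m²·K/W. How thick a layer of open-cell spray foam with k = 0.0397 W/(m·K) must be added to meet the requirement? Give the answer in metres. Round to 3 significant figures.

ΔR = 6.99 − 1.17 = 5.82 m²·K/W
L = ΔR × k = 5.82 × 0.0397 = 0.2311 m

0.231 m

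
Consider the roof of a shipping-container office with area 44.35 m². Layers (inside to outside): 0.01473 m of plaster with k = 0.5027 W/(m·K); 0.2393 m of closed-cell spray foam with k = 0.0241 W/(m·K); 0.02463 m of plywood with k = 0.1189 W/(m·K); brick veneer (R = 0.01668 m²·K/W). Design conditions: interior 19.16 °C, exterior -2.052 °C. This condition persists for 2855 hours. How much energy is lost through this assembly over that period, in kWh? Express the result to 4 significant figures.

0.01473/0.5027 = 0.029302
0.2393/0.0241 = 9.9295
0.02463/0.1189 = 0.20715
R_total = 0.029302 + 9.9295 + 0.20715 + 0.01668 = 10.183 m²·K/W
Q = 44.35 × (19.16 − (-2.052)) / 10.183 = 92.388 W
E = 92.388 W × 2855 h / 1000 = 263.77 kWh

263.8 kWh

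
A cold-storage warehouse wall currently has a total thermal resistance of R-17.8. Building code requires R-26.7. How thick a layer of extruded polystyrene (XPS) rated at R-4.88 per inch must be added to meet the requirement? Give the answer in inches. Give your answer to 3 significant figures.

1.82 in

ΔR = 26.7 − 17.8 = 8.9 ft²·°F·h/BTU
L = ΔR / (R/in) = 8.9/4.88 = 1.824 in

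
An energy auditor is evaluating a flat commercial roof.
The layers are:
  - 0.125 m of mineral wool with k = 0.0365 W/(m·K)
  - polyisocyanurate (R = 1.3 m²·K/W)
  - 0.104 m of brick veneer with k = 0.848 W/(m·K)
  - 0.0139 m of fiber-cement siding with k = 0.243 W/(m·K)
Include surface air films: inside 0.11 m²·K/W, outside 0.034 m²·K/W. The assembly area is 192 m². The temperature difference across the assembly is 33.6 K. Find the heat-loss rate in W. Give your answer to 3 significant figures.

1280 W

0.125/0.0365 = 3.425
0.104/0.848 = 0.1226
0.0139/0.243 = 0.0572
R_total = 0.11 + 3.425 + 1.3 + 0.1226 + 0.0572 + 0.034 = 5.049 m²·K/W
Q = A·ΔT/R = 192 × 33.6 / 5.049 = 1278 W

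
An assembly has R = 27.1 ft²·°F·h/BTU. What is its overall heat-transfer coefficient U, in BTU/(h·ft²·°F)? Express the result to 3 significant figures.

0.0369 BTU/(h·ft²·°F)

U = 1/R = 1/27.1 = 0.0369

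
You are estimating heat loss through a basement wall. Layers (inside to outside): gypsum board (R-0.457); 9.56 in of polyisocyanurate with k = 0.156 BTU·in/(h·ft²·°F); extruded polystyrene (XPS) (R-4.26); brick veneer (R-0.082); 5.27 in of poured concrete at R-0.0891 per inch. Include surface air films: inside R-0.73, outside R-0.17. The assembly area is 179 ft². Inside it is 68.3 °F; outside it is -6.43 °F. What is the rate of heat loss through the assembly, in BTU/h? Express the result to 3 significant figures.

9.56/0.156 = 61.28
5.27 × 0.0891 = 0.4696
R_total = 0.73 + 0.457 + 61.28 + 4.26 + 0.082 + 0.4696 + 0.17 = 67.45 ft²·°F·h/BTU
Q = A·ΔT/R = 179 × (68.3 − (-6.43)) / 67.45 = 198.3 BTU/h

198 BTU/h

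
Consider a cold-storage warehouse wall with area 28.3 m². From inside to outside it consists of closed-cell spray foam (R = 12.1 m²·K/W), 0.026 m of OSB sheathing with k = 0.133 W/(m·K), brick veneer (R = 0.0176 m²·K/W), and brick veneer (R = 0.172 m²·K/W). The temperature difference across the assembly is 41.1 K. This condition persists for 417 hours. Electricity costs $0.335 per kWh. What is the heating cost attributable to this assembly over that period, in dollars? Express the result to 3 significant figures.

0.026/0.133 = 0.1955
R_total = 12.1 + 0.1955 + 0.0176 + 0.172 = 12.49 m²·K/W
Q = 28.3 × 41.1 / 12.49 = 93.16 W
E = 93.16 W × 417 h / 1000 = 38.85 kWh
Cost = 38.85 × 0.335 = $13.01

13.0 dollars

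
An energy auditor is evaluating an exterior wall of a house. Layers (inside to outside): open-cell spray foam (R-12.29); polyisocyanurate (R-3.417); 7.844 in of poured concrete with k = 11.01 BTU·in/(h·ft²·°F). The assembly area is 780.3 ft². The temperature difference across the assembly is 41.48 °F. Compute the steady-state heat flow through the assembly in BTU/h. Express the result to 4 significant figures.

1971 BTU/h

7.844/11.01 = 0.71244
R_total = 12.29 + 3.417 + 0.71244 = 16.419 ft²·°F·h/BTU
Q = A·ΔT/R = 780.3 × 41.48 / 16.419 = 1971.3 BTU/h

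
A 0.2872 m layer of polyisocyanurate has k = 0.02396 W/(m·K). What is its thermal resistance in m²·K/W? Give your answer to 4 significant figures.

R = L/k = 0.2872/0.02396 = 11.987 m²·K/W

11.99 m²·K/W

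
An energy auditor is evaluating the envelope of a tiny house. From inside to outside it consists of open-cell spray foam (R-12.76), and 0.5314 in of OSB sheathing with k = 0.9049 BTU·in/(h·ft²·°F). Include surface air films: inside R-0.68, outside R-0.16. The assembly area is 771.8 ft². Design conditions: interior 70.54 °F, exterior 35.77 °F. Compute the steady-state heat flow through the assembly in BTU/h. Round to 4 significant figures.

0.5314/0.9049 = 0.58725
R_total = 0.68 + 12.76 + 0.58725 + 0.16 = 14.187 ft²·°F·h/BTU
Q = A·ΔT/R = 771.8 × (70.54 − 35.77) / 14.187 = 1891.5 BTU/h

1892 BTU/h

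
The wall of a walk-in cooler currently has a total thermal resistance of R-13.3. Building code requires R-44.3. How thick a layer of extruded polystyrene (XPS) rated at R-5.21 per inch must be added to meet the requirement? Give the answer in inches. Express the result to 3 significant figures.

ΔR = 44.3 − 13.3 = 31 ft²·°F·h/BTU
L = ΔR / (R/in) = 31/5.21 = 5.95 in

5.95 in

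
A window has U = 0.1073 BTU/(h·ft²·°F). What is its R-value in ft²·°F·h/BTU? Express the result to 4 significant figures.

9.320 ft²·°F·h/BTU

R = 1/U = 1/0.1073 = 9.3197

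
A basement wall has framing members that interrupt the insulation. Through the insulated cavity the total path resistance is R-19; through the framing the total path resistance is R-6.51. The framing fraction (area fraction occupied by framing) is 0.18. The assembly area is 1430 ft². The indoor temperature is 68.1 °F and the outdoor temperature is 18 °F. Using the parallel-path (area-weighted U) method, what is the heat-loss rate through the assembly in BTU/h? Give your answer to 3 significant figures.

5070 BTU/h

U_eff = 0.82/19 + 0.18/6.51 = 0.04316 + 0.02765 = 0.07081
R_eff = 1/U_eff = 14.12 ft²·°F·h/BTU
Q = 1430 × (68.1 − 18) / 14.12 = 5073 BTU/h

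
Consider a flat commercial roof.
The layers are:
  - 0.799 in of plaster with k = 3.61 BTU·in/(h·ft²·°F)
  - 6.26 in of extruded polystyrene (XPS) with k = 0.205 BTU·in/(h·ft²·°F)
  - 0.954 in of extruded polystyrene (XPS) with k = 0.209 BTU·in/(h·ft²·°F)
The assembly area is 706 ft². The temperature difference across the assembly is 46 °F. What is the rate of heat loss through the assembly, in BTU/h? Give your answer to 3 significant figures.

919 BTU/h

0.799/3.61 = 0.2213
6.26/0.205 = 30.54
0.954/0.209 = 4.565
R_total = 0.2213 + 30.54 + 4.565 = 35.32 ft²·°F·h/BTU
Q = A·ΔT/R = 706 × 46 / 35.32 = 919.4 BTU/h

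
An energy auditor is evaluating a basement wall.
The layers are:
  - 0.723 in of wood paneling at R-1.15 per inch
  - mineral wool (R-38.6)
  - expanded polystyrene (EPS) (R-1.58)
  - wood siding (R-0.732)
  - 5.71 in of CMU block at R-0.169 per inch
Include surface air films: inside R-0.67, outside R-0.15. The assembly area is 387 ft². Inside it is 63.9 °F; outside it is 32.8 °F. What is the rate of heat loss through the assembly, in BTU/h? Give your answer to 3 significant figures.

277 BTU/h

0.723 × 1.15 = 0.8314
5.71 × 0.169 = 0.965
R_total = 0.67 + 0.8314 + 38.6 + 1.58 + 0.732 + 0.965 + 0.15 = 43.53 ft²·°F·h/BTU
Q = A·ΔT/R = 387 × (63.9 − 32.8) / 43.53 = 276.5 BTU/h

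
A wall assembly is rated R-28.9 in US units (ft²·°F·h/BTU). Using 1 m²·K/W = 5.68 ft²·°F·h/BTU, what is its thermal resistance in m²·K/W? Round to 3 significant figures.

5.09 m²·K/W

R_SI = 28.9/5.68 = 5.088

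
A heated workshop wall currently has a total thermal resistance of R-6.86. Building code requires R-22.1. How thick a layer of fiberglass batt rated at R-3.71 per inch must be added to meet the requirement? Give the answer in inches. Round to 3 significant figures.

ΔR = 22.1 − 6.86 = 15.24 ft²·°F·h/BTU
L = ΔR / (R/in) = 15.24/3.71 = 4.108 in

4.11 in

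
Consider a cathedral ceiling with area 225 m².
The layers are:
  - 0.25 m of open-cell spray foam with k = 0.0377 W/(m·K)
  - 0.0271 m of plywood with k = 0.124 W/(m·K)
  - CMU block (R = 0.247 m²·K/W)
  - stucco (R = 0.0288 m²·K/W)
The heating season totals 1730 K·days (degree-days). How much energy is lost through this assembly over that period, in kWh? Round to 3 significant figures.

1310 kWh

0.25/0.0377 = 6.631
0.0271/0.124 = 0.2185
R_total = 6.631 + 0.2185 + 0.247 + 0.0288 = 7.126 m²·K/W
E = A × HDD × 24 / R / 1000 = 225 × 1730 × 24 / 7.126 / 1000 = 1311 kWh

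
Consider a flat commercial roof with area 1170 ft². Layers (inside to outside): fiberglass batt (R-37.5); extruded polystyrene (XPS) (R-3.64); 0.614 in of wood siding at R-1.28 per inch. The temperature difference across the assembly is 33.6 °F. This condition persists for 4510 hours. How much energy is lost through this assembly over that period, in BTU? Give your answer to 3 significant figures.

4230000 BTU

0.614 × 1.28 = 0.7859
R_total = 37.5 + 3.64 + 0.7859 = 41.93 ft²·°F·h/BTU
Q = 1170 × 33.6 / 41.93 = 937.7 BTU/h
E = 937.7 × 4510 = 4229000 BTU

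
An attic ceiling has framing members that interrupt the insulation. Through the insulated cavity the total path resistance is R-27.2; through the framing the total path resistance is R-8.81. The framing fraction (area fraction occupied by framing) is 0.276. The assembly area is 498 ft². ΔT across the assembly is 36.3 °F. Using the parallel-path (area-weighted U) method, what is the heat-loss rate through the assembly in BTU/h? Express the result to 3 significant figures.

U_eff = 0.724/27.2 + 0.276/8.81 = 0.02662 + 0.03133 = 0.05795
R_eff = 1/U_eff = 17.26 ft²·°F·h/BTU
Q = 498 × 36.3 / 17.26 = 1048 BTU/h

1050 BTU/h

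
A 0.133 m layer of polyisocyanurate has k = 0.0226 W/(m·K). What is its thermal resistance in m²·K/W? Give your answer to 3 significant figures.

R = L/k = 0.133/0.0226 = 5.885 m²·K/W

5.88 m²·K/W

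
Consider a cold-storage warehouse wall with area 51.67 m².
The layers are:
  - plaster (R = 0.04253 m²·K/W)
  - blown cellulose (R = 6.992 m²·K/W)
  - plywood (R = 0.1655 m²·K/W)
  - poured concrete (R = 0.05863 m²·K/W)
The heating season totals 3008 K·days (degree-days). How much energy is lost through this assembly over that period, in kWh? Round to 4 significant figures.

513.9 kWh

R_total = 0.04253 + 6.992 + 0.1655 + 0.05863 = 7.2587 m²·K/W
E = A × HDD × 24 / R / 1000 = 51.67 × 3008 × 24 / 7.2587 / 1000 = 513.89 kWh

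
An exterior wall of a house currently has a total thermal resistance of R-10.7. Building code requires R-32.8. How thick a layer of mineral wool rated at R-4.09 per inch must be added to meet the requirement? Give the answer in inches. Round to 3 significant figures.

5.40 in

ΔR = 32.8 − 10.7 = 22.1 ft²·°F·h/BTU
L = ΔR / (R/in) = 22.1/4.09 = 5.403 in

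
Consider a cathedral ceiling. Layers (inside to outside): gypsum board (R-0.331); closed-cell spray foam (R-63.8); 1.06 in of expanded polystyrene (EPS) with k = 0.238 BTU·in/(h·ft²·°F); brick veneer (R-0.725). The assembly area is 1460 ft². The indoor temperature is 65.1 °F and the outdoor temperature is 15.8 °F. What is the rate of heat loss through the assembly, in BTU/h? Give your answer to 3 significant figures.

1.06/0.238 = 4.454
R_total = 0.331 + 63.8 + 4.454 + 0.725 = 69.31 ft²·°F·h/BTU
Q = A·ΔT/R = 1460 × (65.1 − 15.8) / 69.31 = 1038 BTU/h

1040 BTU/h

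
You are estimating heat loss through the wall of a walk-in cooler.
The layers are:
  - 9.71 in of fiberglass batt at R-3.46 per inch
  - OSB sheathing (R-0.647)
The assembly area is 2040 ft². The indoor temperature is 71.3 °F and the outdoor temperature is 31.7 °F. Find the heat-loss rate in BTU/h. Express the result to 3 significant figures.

9.71 × 3.46 = 33.6
R_total = 33.6 + 0.647 = 34.24 ft²·°F·h/BTU
Q = A·ΔT/R = 2040 × (71.3 − 31.7) / 34.24 = 2359 BTU/h

2360 BTU/h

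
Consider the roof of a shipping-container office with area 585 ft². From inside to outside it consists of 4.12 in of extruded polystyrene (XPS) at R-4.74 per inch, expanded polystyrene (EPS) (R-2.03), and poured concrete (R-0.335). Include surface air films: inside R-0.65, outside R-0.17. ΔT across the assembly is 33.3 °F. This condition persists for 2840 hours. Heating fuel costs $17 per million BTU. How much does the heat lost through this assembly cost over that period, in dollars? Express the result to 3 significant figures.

4.12 × 4.74 = 19.53
R_total = 0.65 + 19.53 + 2.03 + 0.335 + 0.17 = 22.71 ft²·°F·h/BTU
Q = 585 × 33.3 / 22.71 = 857.7 BTU/h
E = 857.7 × 2840 = 2436000 BTU
Cost = 2436000/10⁶ × 17 = $41.41

41.4 dollars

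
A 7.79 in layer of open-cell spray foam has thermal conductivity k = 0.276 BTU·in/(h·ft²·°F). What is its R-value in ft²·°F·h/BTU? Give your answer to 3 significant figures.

R = L/k = 7.79/0.276 = 28.22 ft²·°F·h/BTU

28.2 ft²·°F·h/BTU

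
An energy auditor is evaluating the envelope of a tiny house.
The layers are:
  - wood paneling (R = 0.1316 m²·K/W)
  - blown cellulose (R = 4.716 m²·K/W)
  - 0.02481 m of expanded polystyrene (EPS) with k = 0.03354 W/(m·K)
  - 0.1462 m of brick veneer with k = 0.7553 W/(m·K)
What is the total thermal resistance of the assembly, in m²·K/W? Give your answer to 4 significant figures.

5.781 m²·K/W

0.02481/0.03354 = 0.73971
0.1462/0.7553 = 0.19357
R_total = 0.1316 + 4.716 + 0.73971 + 0.19357 = 5.7809 m²·K/W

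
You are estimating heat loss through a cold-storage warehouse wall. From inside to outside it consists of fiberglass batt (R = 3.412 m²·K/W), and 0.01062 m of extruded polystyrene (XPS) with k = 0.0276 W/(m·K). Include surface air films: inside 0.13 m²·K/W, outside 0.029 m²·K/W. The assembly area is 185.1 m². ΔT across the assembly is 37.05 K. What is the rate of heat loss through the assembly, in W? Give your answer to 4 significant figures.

1734 W

0.01062/0.0276 = 0.38478
R_total = 0.13 + 3.412 + 0.38478 + 0.029 = 3.9558 m²·K/W
Q = A·ΔT/R = 185.1 × 37.05 / 3.9558 = 1733.7 W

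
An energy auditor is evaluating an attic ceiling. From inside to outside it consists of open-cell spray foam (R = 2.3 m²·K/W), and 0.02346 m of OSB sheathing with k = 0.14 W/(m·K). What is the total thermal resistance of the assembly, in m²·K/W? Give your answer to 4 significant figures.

0.02346/0.14 = 0.16757
R_total = 2.3 + 0.16757 = 2.4676 m²·K/W

2.468 m²·K/W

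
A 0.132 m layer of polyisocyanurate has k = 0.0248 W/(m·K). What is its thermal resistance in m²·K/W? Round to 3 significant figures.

R = L/k = 0.132/0.0248 = 5.323 m²·K/W

5.32 m²·K/W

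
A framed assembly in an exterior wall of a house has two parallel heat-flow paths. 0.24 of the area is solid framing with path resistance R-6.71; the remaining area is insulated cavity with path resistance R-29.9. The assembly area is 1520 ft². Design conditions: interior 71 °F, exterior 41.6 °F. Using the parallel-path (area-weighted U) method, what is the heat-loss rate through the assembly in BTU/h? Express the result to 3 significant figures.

U_eff = 0.76/29.9 + 0.24/6.71 = 0.02542 + 0.03577 = 0.06119
R_eff = 1/U_eff = 16.34 ft²·°F·h/BTU
Q = 1520 × (71 − 41.6) / 16.34 = 2734 BTU/h

2730 BTU/h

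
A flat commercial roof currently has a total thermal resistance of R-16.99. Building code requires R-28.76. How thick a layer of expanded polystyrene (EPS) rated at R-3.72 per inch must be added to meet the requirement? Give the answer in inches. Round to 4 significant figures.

ΔR = 28.76 − 16.99 = 11.77 ft²·°F·h/BTU
L = ΔR / (R/in) = 11.77/3.72 = 3.164 in

3.164 in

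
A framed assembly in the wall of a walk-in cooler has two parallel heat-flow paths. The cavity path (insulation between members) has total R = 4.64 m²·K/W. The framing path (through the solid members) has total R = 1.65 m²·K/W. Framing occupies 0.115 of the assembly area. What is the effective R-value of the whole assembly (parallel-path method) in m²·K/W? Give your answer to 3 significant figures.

U_eff = 0.885/4.64 + 0.115/1.65 = 0.1907 + 0.0697 = 0.2604
R_eff = 1/U_eff = 3.84 m²·K/W

3.84 m²·K/W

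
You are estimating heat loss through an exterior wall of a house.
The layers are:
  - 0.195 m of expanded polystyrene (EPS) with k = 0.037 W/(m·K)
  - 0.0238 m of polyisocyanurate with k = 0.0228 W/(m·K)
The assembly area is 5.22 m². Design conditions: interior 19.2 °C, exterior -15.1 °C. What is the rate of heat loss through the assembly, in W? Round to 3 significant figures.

28.4 W

0.195/0.037 = 5.27
0.0238/0.0228 = 1.044
R_total = 5.27 + 1.044 = 6.314 m²·K/W
Q = A·ΔT/R = 5.22 × (19.2 − (-15.1)) / 6.314 = 28.36 W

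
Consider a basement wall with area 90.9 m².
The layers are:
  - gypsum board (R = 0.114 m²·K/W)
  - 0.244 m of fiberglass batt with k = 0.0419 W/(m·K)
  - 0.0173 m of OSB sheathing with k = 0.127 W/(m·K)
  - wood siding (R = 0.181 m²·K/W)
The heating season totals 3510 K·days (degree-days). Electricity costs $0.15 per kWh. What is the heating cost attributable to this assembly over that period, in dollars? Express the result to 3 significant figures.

0.244/0.0419 = 5.823
0.0173/0.127 = 0.1362
R_total = 0.114 + 5.823 + 0.1362 + 0.181 = 6.255 m²·K/W
E = A × HDD × 24 / R / 1000 = 90.9 × 3510 × 24 / 6.255 / 1000 = 1224 kWh
Cost = 1224 × 0.15 = $183.6

184 dollars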